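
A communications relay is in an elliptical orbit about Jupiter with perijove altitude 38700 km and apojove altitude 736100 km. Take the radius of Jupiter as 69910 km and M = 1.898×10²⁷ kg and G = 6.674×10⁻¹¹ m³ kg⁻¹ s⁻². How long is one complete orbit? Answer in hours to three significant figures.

μ = GM = 6.674×10⁻¹¹ × 1.898×10²⁷ = 1.267×10¹⁷ m³/s².
r_p = 69910 + 38700 = 108610 km = 1.0861×10⁸ m.
r_a = 69910 + 736100 = 806010 km = 8.0601×10⁸ m.
Semi-major axis a = (r_p + r_a)/2 = (1.0861×10⁵ + 8.0601×10⁵)/2 = 4.5731×10⁵ km = 4.573×10⁸ m.
By Kepler's third law T = 2π√(a³/μ) = 2π × 2.748×10⁴ = 1.726×10⁵ s.
= 47.96 hours.

T ≈ 48.0 hours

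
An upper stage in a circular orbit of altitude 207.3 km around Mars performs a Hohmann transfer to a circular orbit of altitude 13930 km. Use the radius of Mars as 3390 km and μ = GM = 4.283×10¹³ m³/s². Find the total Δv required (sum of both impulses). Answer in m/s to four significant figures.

Δv_total ≈ 1640 m/s

r₁ = 3390 + 207.3 = 3597.3 km = 3.5973×10⁶ m.
r₂ = 3390 + 13930 = 17320 km = 1.7320×10⁷ m.
Transfer ellipse a_t = (r₁ + r₂)/2 = 1.046×10⁷ m.
At r₁: circular v_c1 = √(μ/r₁) = 3451 m/s; transfer-periapsis v_p = √[μ(2/r₁ − 1/a_t)] = 4440 m/s.
Δv₁ = v_p − v_c1 = 989.9 m/s.
At r₂: circular v_c2 = √(μ/r₂) = 1573 m/s; transfer-apoapsis v_a = √[μ(2/r₂ − 1/a_t)] = 922.3 m/s.
Δv₂ = v_c2 − v_a = 650.3 m/s.
Total Δv = Δv₁ + Δv₂ = 1640 m/s.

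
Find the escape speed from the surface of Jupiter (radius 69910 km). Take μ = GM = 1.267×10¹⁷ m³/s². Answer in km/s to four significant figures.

v_esc ≈ 60.21 km/s

r = R = 6.991×10⁷ m.
Escape speed v_esc = √(2μ/r) = √(2 × 1.267×10¹⁷ / 6.991×10⁷) = √(3.625×10⁹) = 60210 m/s.
= 60.21 km/s.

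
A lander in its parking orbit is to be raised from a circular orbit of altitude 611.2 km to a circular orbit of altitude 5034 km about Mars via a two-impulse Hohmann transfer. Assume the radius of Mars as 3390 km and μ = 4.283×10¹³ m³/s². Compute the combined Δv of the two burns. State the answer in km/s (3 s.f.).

r₁ = 3390 + 611.2 = 4001.2 km = 4.0012×10⁶ m.
r₂ = 3390 + 5034 = 8424.0 km = 8.4240×10⁶ m.
Transfer ellipse a_t = (r₁ + r₂)/2 = 6.213×10⁶ m.
At r₁: circular v_c1 = √(μ/r₁) = 3272 m/s; transfer-periapsis v_p = √[μ(2/r₁ − 1/a_t)] = 3810 m/s.
Δv₁ = v_p − v_c1 = 538.1 m/s.
At r₂: circular v_c2 = √(μ/r₂) = 2255 m/s; transfer-apoapsis v_a = √[μ(2/r₂ − 1/a_t)] = 1810 m/s.
Δv₂ = v_c2 − v_a = 445.3 m/s.
Total Δv = Δv₁ + Δv₂ = 983.3 m/s = 0.9833 km/s.

Δv_total ≈ 0.983 km/s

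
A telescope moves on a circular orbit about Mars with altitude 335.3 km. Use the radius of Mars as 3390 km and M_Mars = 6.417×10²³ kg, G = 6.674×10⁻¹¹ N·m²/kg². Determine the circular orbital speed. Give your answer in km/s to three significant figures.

v ≈ 3.39 km/s

μ = GM = 6.674×10⁻¹¹ × 6.417×10²³ = 4.283×10¹³ m³/s².
r = 3390 + 335.3 = 3725.3 km = 3.7253×10⁶ m.
For a circular orbit v = √(μ/r) = √(4.283×10¹³ / 3.725×10⁶) = √(1.150×10⁷) = 3391 m/s.
That is 3.391 km/s.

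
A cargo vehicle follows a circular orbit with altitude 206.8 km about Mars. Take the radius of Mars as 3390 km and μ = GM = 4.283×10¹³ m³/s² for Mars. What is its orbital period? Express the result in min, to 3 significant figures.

r = 3390 + 206.8 = 3596.8 km = 3.5968×10⁶ m.
Kepler's third law: T = 2π√(r³/μ) = 2π√((3.597×10⁶)³ / 4.283×10¹³).
r³/μ = 1.086×10⁶ s², so T = 2π × 1.042×10³ = 6.549×10³ s.
Converting: 6.549×10³ s ÷ 60.00 = 109.2 min.

T ≈ 109 min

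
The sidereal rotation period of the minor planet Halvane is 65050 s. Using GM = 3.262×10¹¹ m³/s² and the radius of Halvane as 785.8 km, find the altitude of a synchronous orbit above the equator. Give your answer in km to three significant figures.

A synchronous orbit has period T, so by Kepler's third law a = (μT²/4π²)^(1/3).
μT²/4π² = 3.262×10¹¹ × (6.505×10⁴)² / 39.48 = 3.496×10¹⁹ m³.
a = 3.270×10⁶ m = 3269.9 km.
Altitude h = a − R = 3269.9 − 785.8 = 2484.1 km.

h_sync ≈ 2480 km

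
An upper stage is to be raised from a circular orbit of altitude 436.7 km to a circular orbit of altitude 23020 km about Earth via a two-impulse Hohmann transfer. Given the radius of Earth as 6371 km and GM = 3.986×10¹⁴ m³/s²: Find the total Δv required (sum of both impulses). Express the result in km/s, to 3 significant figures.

Δv_total ≈ 3.52 km/s

r₁ = 6371 + 436.7 = 6807.7 km = 6.8077×10⁶ m.
r₂ = 6371 + 23020 = 29391 km = 2.9391×10⁷ m.
Transfer ellipse a_t = (r₁ + r₂)/2 = 1.810×10⁷ m.
At r₁: circular v_c1 = √(μ/r₁) = 7652 m/s; transfer-perigee v_p = √[μ(2/r₁ − 1/a_t)] = 9751 m/s.
Δv₁ = v_p − v_c1 = 2099 m/s.
At r₂: circular v_c2 = √(μ/r₂) = 3683 m/s; transfer-apogee v_a = √[μ(2/r₂ − 1/a_t)] = 2259 m/s.
Δv₂ = v_c2 − v_a = 1424 m/s.
Total Δv = Δv₁ + Δv₂ = 3523 m/s = 3.523 km/s.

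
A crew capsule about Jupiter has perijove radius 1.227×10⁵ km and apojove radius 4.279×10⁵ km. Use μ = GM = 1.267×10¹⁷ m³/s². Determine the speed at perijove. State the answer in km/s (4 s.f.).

Semi-major axis a = (r_p + r_a)/2 = 2.7530×10⁵ km = 2.753×10⁸ m.
Vis-viva: v² = μ(2/r − 1/a) = 1.267×10¹⁷ × (1.630×10⁻⁸ − 3.632×10⁻⁹) = 1.605×10⁹ m²/s².
v = 40060 m/s = 40.06 km/s.

v ≈ 40.06 km/s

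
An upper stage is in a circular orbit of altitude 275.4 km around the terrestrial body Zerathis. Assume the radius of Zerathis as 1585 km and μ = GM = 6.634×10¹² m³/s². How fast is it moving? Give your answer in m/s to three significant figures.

r = 1585 + 275.4 = 1860.4 km = 1.8604×10⁶ m.
For a circular orbit v = √(μ/r) = √(6.634×10¹² / 1.860×10⁶) = √(3.566×10⁶) = 1888 m/s.

v ≈ 1890 m/s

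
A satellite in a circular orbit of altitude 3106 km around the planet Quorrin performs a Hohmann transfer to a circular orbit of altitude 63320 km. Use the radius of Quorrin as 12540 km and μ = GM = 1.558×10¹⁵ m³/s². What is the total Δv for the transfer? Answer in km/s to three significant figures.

Δv_total ≈ 4.75 km/s

r₁ = 12540 + 3106 = 15646 km = 1.5646×10⁷ m.
r₂ = 12540 + 63320 = 75860 km = 7.5860×10⁷ m.
Transfer ellipse a_t = (r₁ + r₂)/2 = 4.575×10⁷ m.
At r₁: circular v_c1 = √(μ/r₁) = 9979 m/s; transfer-periapsis v_p = √[μ(2/r₁ − 1/a_t)] = 12850 m/s.
Δv₁ = v_p − v_c1 = 2870 m/s.
At r₂: circular v_c2 = √(μ/r₂) = 4532 m/s; transfer-apoapsis v_a = √[μ(2/r₂ − 1/a_t)] = 2650 m/s.
Δv₂ = v_c2 − v_a = 1882 m/s.
Total Δv = Δv₁ + Δv₂ = 4752 m/s = 4.752 km/s.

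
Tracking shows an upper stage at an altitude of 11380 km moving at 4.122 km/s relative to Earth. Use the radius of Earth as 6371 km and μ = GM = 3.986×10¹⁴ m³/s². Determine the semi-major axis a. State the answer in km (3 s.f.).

r = 6371 + 11380 = 17751 km = 1.775×10⁷ m.
Specific orbital energy ε = v²/2 − μ/r = (4122)²/2 − 3.986×10¹⁴/1.775×10⁷ = -1.396×10⁷ J/kg.
Since ε = −μ/(2a), a = −μ/(2ε) = 1.428×10⁷ m = 14277 km.

a ≈ 14300 km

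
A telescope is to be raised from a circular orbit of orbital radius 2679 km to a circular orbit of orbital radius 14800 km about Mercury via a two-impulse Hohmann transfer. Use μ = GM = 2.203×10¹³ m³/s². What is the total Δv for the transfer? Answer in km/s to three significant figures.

Δv_total ≈ 1.41 km/s

r₁ = 2679 km = 2.679×10⁶ m.
r₂ = 14800 km = 1.480×10⁷ m.
Transfer ellipse a_t = (r₁ + r₂)/2 = 8.740×10⁶ m.
At r₁: circular v_c1 = √(μ/r₁) = 2868 m/s; transfer-periherm v_p = √[μ(2/r₁ − 1/a_t)] = 3732 m/s.
Δv₁ = v_p − v_c1 = 864.1 m/s.
At r₂: circular v_c2 = √(μ/r₂) = 1220 m/s; transfer-apoherm v_a = √[μ(2/r₂ − 1/a_t)] = 675.5 m/s.
Δv₂ = v_c2 − v_a = 544.6 m/s.
Total Δv = Δv₁ + Δv₂ = 1409 m/s = 1.409 km/s.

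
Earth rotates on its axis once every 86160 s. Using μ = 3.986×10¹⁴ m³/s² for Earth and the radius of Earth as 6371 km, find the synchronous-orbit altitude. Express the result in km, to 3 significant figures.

A synchronous orbit has period T, so by Kepler's third law a = (μT²/4π²)^(1/3).
μT²/4π² = 3.986×10¹⁴ × (8.616×10⁴)² / 39.48 = 7.495×10²² m³.
a = 4.216×10⁷ m = 42163 km.
Altitude h = a − R = 42163 − 6371 = 35792 km.

h_sync ≈ 35800 km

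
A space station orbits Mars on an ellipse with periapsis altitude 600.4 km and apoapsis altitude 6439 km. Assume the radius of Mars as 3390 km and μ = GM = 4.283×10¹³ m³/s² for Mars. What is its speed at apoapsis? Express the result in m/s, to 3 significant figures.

r_p = 3390 + 600.4 = 3990.4 km = 3.9904×10⁶ m.
r_a = 3390 + 6439 = 9829.0 km = 9.8290×10⁶ m.
Semi-major axis a = (r_p + r_a)/2 = 6909.7 km = 6.910×10⁶ m.
Vis-viva: v² = μ(2/r − 1/a) = 4.283×10¹³ × (2.035×10⁻⁷ − 1.447×10⁻⁷) = 2.516×10⁶ m²/s².
v = 1586 m/s.

v ≈ 1590 m/s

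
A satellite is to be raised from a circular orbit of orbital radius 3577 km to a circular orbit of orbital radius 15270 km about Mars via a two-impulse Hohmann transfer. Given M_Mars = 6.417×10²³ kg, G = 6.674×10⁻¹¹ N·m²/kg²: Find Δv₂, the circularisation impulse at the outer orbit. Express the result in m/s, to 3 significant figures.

μ = GM = 6.674×10⁻¹¹ × 6.417×10²³ = 4.283×10¹³ m³/s².
r₁ = 3577 km = 3.577×10⁶ m.
r₂ = 15270 km = 1.527×10⁷ m.
Transfer ellipse a_t = (r₁ + r₂)/2 = 9.424×10⁶ m.
At r₁: circular v_c1 = √(μ/r₁) = 3460 m/s; transfer-periapsis v_p = √[μ(2/r₁ − 1/a_t)] = 4405 m/s.
At r₂: circular v_c2 = √(μ/r₂) = 1675 m/s; transfer-apoapsis v_a = √[μ(2/r₂ − 1/a_t)] = 1032 m/s.
Δv₂ = v_c2 − v_a = 642.9 m/s.

Δv ≈ 643 m/s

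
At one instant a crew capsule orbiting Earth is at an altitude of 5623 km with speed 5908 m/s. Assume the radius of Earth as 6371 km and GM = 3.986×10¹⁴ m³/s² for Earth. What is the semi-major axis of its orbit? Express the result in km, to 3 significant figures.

r = 6371 + 5623 = 11994 km = 1.199×10⁷ m.
Specific orbital energy ε = v²/2 − μ/r = (5908)²/2 − 3.986×10¹⁴/1.199×10⁷ = -1.578×10⁷ J/kg.
Since ε = −μ/(2a), a = −μ/(2ε) = 1.263×10⁷ m = 12629 km.

a ≈ 12600 km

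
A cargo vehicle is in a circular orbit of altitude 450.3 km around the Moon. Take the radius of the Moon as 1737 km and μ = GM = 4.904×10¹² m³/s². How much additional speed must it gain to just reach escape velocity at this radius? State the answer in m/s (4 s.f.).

r = 1737 + 450.3 = 2187.3 km = 2.1873×10⁶ m.
Circular speed v_c = √(μ/r) = 1497 m/s.
Escape speed v_esc = √(2μ/r) = √2 × v_c = 2118 m/s.
Δv = v_esc − v_c = 620.2 m/s.

Δv ≈ 620.2 m/s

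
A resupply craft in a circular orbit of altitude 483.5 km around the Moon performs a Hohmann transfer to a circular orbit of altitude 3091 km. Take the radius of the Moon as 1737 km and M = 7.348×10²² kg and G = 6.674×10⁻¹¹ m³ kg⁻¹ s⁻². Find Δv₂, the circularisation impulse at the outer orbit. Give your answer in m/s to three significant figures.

μ = GM = 6.674×10⁻¹¹ × 7.348×10²² = 4.904×10¹² m³/s².
r₁ = 1737 + 483.5 = 2220.5 km = 2.2205×10⁶ m.
r₂ = 1737 + 3091 = 4828.0 km = 4.8280×10⁶ m.
Transfer ellipse a_t = (r₁ + r₂)/2 = 3.524×10⁶ m.
At r₁: circular v_c1 = √(μ/r₁) = 1486 m/s; transfer-perilune v_p = √[μ(2/r₁ − 1/a_t)] = 1739 m/s.
At r₂: circular v_c2 = √(μ/r₂) = 1008 m/s; transfer-apolune v_a = √[μ(2/r₂ − 1/a_t)] = 800.0 m/s.
Δv₂ = v_c2 − v_a = 207.9 m/s.

Δv ≈ 208 m/s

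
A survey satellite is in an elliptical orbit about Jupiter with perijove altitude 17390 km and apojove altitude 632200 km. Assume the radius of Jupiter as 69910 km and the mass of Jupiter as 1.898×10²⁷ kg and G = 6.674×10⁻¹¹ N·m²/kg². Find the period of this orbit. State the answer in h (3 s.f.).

T ≈ 38.5 h

μ = GM = 6.674×10⁻¹¹ × 1.898×10²⁷ = 1.267×10¹⁷ m³/s².
r_p = 69910 + 17390 = 87300 km = 8.7300×10⁷ m.
r_a = 69910 + 632200 = 702110 km = 7.0211×10⁸ m.
Semi-major axis a = (r_p + r_a)/2 = (87300 + 7.0211×10⁵)/2 = 3.9470×10⁵ km = 3.947×10⁸ m.
By Kepler's third law T = 2π√(a³/μ) = 2π × 2.203×10⁴ = 1.384×10⁵ s.
= 38.45 h.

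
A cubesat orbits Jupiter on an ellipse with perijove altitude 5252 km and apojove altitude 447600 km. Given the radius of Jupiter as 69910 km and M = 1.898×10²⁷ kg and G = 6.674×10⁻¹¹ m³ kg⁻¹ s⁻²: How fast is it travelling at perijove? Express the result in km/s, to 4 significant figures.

μ = GM = 6.674×10⁻¹¹ × 1.898×10²⁷ = 1.267×10¹⁷ m³/s².
r_p = 69910 + 5252 = 75162 km = 7.5162×10⁷ m.
r_a = 69910 + 447600 = 517510 km = 5.1751×10⁸ m.
Semi-major axis a = (r_p + r_a)/2 = 2.9634×10⁵ km = 2.963×10⁸ m.
Vis-viva: v² = μ(2/r − 1/a) = 1.267×10¹⁷ × (2.661×10⁻⁸ − 3.375×10⁻⁹) = 2.943×10⁹ m²/s².
v = 54250 m/s = 54.25 km/s.

v ≈ 54.25 km/s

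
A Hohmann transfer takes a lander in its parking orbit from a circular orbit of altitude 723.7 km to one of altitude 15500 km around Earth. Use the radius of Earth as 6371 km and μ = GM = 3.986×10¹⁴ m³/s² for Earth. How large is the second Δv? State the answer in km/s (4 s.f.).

Δv ≈ 1.281 km/s

r₁ = 6371 + 723.7 = 7094.7 km = 7.0947×10⁶ m.
r₂ = 6371 + 15500 = 21871 km = 2.1871×10⁷ m.
Transfer ellipse a_t = (r₁ + r₂)/2 = 1.448×10⁷ m.
At r₁: circular v_c1 = √(μ/r₁) = 7496 m/s; transfer-perigee v_p = √[μ(2/r₁ − 1/a_t)] = 9211 m/s.
At r₂: circular v_c2 = √(μ/r₂) = 4269 m/s; transfer-apogee v_a = √[μ(2/r₂ − 1/a_t)] = 2988 m/s.
Δv₂ = v_c2 − v_a = 1281 m/s.
= 1.281 km/s.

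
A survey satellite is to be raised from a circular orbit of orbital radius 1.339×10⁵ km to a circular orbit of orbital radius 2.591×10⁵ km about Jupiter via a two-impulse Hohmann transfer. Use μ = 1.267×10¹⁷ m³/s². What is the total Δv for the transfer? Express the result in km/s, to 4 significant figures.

r₁ = 1.339×10⁵ km = 1.339×10⁸ m.
r₂ = 2.591×10⁵ km = 2.591×10⁸ m.
Transfer ellipse a_t = (r₁ + r₂)/2 = 1.965×10⁸ m.
At r₁: circular v_c1 = √(μ/r₁) = 30760 m/s; transfer-perijove v_p = √[μ(2/r₁ − 1/a_t)] = 35320 m/s.
Δv₁ = v_p − v_c1 = 4562 m/s.
At r₂: circular v_c2 = √(μ/r₂) = 22110 m/s; transfer-apojove v_a = √[μ(2/r₂ − 1/a_t)] = 18250 m/s.
Δv₂ = v_c2 − v_a = 3859 m/s.
Total Δv = Δv₁ + Δv₂ = 8421 m/s = 8.421 km/s.

Δv_total ≈ 8.421 km/s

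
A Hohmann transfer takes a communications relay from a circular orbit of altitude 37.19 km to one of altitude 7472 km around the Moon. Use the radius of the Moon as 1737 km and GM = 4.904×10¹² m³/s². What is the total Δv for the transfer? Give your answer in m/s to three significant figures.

r₁ = 1737 + 37.19 = 1774.2 km = 1.7742×10⁶ m.
r₂ = 1737 + 7472 = 9209.0 km = 9.2090×10⁶ m.
Transfer ellipse a_t = (r₁ + r₂)/2 = 5.492×10⁶ m.
At r₁: circular v_c1 = √(μ/r₁) = 1663 m/s; transfer-perilune v_p = √[μ(2/r₁ − 1/a_t)] = 2153 m/s.
Δv₁ = v_p − v_c1 = 490.4 m/s.
At r₂: circular v_c2 = √(μ/r₂) = 729.7 m/s; transfer-apolune v_a = √[μ(2/r₂ − 1/a_t)] = 414.8 m/s.
Δv₂ = v_c2 − v_a = 315.0 m/s.
Total Δv = Δv₁ + Δv₂ = 805.3 m/s.

Δv_total ≈ 805 m/s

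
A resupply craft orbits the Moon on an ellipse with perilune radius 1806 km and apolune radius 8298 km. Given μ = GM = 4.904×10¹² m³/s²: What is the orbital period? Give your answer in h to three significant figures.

T ≈ 8.95 h

Semi-major axis a = (r_p + r_a)/2 = (1806.0 + 8298.0)/2 = 5052.0 km = 5.052×10⁶ m.
By Kepler's third law T = 2π√(a³/μ) = 2π × 5.128×10³ = 3.222×10⁴ s.
= 8.949 h.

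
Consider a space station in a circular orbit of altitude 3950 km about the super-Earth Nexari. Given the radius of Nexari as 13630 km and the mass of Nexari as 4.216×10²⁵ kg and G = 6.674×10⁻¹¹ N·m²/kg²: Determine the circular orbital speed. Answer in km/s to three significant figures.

μ = GM = 6.674×10⁻¹¹ × 4.216×10²⁵ = 2.814×10¹⁵ m³/s².
r = 13630 + 3950 = 17580 km = 1.7580×10⁷ m.
For a circular orbit v = √(μ/r) = √(2.814×10¹⁵ / 1.758×10⁷) = √(1.601×10⁸) = 12650 m/s.
That is 12.65 km/s.

v ≈ 12.7 km/s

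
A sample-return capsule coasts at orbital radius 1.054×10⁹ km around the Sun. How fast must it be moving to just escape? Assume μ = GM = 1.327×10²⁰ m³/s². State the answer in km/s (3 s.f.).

r = 1.054×10⁹ km = 1.054×10¹² m.
Escape speed v_esc = √(2μ/r) = √(2 × 1.327×10²⁰ / 1.054×10¹²) = √(2.518×10⁸) = 15870 m/s.
= 15.87 km/s.

v_esc ≈ 15.9 km/s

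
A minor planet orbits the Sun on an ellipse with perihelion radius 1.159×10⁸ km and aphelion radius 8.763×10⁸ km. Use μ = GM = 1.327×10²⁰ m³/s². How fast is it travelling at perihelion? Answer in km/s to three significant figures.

Semi-major axis a = (r_p + r_a)/2 = 4.9610×10⁸ km = 4.961×10¹¹ m.
Vis-viva: v² = μ(2/r − 1/a) = 1.327×10²⁰ × (1.726×10⁻¹¹ − 2.016×10⁻¹²) = 2.022×10⁹ m²/s².
v = 44970 m/s = 44.97 km/s.

v ≈ 45.0 km/s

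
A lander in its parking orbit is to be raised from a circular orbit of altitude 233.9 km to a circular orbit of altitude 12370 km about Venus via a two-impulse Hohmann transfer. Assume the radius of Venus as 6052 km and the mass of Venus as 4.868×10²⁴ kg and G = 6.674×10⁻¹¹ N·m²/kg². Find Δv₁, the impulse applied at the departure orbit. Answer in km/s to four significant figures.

Δv ≈ 1.590 km/s

μ = GM = 6.674×10⁻¹¹ × 4.868×10²⁴ = 3.249×10¹⁴ m³/s².
r₁ = 6052 + 233.9 = 6285.9 km = 6.2859×10⁶ m.
r₂ = 6052 + 12370 = 18422 km = 1.8422×10⁷ m.
Transfer ellipse a_t = (r₁ + r₂)/2 = 1.235×10⁷ m.
At r₁: circular v_c1 = √(μ/r₁) = 7189 m/s; transfer-periapsis v_p = √[μ(2/r₁ − 1/a_t)] = 8779 m/s.
Δv₁ = v_p − v_c1 = 1590 m/s.
= 1.590 km/s.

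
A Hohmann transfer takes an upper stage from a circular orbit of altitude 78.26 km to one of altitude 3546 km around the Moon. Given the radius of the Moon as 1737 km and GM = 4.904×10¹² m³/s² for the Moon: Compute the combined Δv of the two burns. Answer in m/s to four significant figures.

r₁ = 1737 + 78.26 = 1815.3 km = 1.8153×10⁶ m.
r₂ = 1737 + 3546 = 5283.0 km = 5.2830×10⁶ m.
Transfer ellipse a_t = (r₁ + r₂)/2 = 3.549×10⁶ m.
At r₁: circular v_c1 = √(μ/r₁) = 1644 m/s; transfer-perilune v_p = √[μ(2/r₁ − 1/a_t)] = 2005 m/s.
Δv₁ = v_p − v_c1 = 361.7 m/s.
At r₂: circular v_c2 = √(μ/r₂) = 963.5 m/s; transfer-apolune v_a = √[μ(2/r₂ − 1/a_t)] = 689.0 m/s.
Δv₂ = v_c2 − v_a = 274.4 m/s.
Total Δv = Δv₁ + Δv₂ = 636.1 m/s.

Δv_total ≈ 636.1 m/s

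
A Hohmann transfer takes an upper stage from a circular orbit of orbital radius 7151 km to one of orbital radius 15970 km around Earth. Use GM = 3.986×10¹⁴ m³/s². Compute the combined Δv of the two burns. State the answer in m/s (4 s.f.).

r₁ = 7151 km = 7.151×10⁶ m.
r₂ = 15970 km = 1.597×10⁷ m.
Transfer ellipse a_t = (r₁ + r₂)/2 = 1.156×10⁷ m.
At r₁: circular v_c1 = √(μ/r₁) = 7466 m/s; transfer-perigee v_p = √[μ(2/r₁ − 1/a_t)] = 8775 m/s.
Δv₁ = v_p − v_c1 = 1309 m/s.
At r₂: circular v_c2 = √(μ/r₂) = 4996 m/s; transfer-apogee v_a = √[μ(2/r₂ − 1/a_t)] = 3929 m/s.
Δv₂ = v_c2 − v_a = 1067 m/s.
Total Δv = Δv₁ + Δv₂ = 2376 m/s.

Δv_total ≈ 2376 m/s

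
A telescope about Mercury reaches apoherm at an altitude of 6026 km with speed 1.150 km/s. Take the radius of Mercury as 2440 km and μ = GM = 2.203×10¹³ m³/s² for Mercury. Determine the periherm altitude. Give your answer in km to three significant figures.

periherm altitude ≈ 444 km

r_a = 2440 + 6026 = 8466.0 km = 8.466×10⁶ m.
Specific energy ε = v²/2 − μ/r = -1.941×10⁶ J/kg, so a = −μ/(2ε) = 5.675×10⁶ m.
The apsides satisfy r_p + r_a = 2a, so the periherm radius is 2a − r_a = 2.884×10⁶ m = 2884.3 km.
Periherm altitude = 2884.3 − 2440 = 444.27 km.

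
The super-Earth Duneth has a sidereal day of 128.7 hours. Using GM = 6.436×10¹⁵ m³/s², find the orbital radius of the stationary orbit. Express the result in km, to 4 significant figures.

r_sync ≈ 3.271×10⁵ km

T = 128.7 hours = 4.633×10⁵ s.
A synchronous orbit has period T, so by Kepler's third law a = (μT²/4π²)^(1/3).
μT²/4π² = 6.436×10¹⁵ × (4.633×10⁵)² / 39.48 = 3.500×10²⁵ m³.
a = 3.271×10⁸ m = 3.2709×10⁵ km.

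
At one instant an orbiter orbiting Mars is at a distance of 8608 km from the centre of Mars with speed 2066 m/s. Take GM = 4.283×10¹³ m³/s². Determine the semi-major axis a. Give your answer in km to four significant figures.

a ≈ 7537 km

r = 8.608×10⁶ m.
Vis-viva rearranged: 1/a = 2/r − v²/μ = 2.323×10⁻⁷ − 9.966×10⁻⁸ = 1.327×10⁻⁷ m⁻¹.
a = 7.537×10⁶ m = 7536.7 km.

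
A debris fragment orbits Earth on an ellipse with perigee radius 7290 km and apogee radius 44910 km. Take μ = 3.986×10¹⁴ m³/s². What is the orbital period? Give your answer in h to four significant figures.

Semi-major axis a = (r_p + r_a)/2 = (7290.0 + 44910)/2 = 26100 km = 2.610×10⁷ m.
By Kepler's third law T = 2π√(a³/μ) = 2π × 6.679×10³ = 4.196×10⁴ s.
= 11.66 h.

T ≈ 11.66 h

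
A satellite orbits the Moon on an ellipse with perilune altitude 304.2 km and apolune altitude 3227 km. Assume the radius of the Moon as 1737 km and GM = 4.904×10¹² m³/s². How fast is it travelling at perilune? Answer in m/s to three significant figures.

v ≈ 1850 m/s

r_p = 1737 + 304.2 = 2041.2 km = 2.0412×10⁶ m.
r_a = 1737 + 3227 = 4964.0 km = 4.9640×10⁶ m.
Semi-major axis a = (r_p + r_a)/2 = 3502.6 km = 3.503×10⁶ m.
Vis-viva: v² = μ(2/r − 1/a) = 4.904×10¹² × (9.798×10⁻⁷ − 2.855×10⁻⁷) = 3.405×10⁶ m²/s².
v = 1845 m/s.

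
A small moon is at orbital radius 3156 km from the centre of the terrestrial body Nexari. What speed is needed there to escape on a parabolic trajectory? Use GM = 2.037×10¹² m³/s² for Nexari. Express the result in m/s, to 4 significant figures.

r = 3156 km = 3.156×10⁶ m.
Escape speed v_esc = √(2μ/r) = √(2 × 2.037×10¹² / 3.156×10⁶) = √(1.291×10⁶) = 1136 m/s.

v_esc ≈ 1136 m/s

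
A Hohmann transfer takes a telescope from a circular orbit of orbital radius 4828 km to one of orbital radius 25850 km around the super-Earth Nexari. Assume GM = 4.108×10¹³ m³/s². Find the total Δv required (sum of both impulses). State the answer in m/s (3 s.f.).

Δv_total ≈ 1420 m/s

r₁ = 4828 km = 4.828×10⁶ m.
r₂ = 25850 km = 2.585×10⁷ m.
Transfer ellipse a_t = (r₁ + r₂)/2 = 1.534×10⁷ m.
At r₁: circular v_c1 = √(μ/r₁) = 2917 m/s; transfer-periapsis v_p = √[μ(2/r₁ − 1/a_t)] = 3787 m/s.
Δv₁ = v_p − v_c1 = 869.8 m/s.
At r₂: circular v_c2 = √(μ/r₂) = 1261 m/s; transfer-apoapsis v_a = √[μ(2/r₂ − 1/a_t)] = 707.2 m/s.
Δv₂ = v_c2 − v_a = 553.4 m/s.
Total Δv = Δv₁ + Δv₂ = 1423 m/s.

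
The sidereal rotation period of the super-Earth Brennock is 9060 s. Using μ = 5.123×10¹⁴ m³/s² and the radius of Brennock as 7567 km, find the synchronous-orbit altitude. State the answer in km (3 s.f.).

h_sync ≈ 2650 km

A synchronous orbit has period T, so by Kepler's third law a = (μT²/4π²)^(1/3).
μT²/4π² = 5.123×10¹⁴ × (9.060×10³)² / 39.48 = 1.065×10²¹ m³.
a = 1.021×10⁷ m = 10213 km.
Altitude h = a − R = 10213 − 7567 = 2645.7 km.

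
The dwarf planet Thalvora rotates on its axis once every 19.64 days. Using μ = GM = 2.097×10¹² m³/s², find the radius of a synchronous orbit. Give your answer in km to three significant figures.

T = 19.64 days = 1.697×10⁶ s.
A synchronous orbit has period T, so by Kepler's third law a = (μT²/4π²)^(1/3).
μT²/4π² = 2.097×10¹² × (1.697×10⁶)² / 39.48 = 1.529×10²³ m³.
a = 5.348×10⁷ m = 53479 km.

r_sync ≈ 53500 km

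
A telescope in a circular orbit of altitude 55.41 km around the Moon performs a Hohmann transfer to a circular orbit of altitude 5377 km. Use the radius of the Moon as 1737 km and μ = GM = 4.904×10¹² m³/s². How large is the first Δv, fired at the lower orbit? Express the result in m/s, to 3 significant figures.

r₁ = 1737 + 55.41 = 1792.4 km = 1.7924×10⁶ m.
r₂ = 1737 + 5377 = 7114.0 km = 7.1140×10⁶ m.
Transfer ellipse a_t = (r₁ + r₂)/2 = 4.453×10⁶ m.
At r₁: circular v_c1 = √(μ/r₁) = 1654 m/s; transfer-perilune v_p = √[μ(2/r₁ − 1/a_t)] = 2091 m/s.
Δv₁ = v_p − v_c1 = 436.5 m/s.

Δv ≈ 437 m/s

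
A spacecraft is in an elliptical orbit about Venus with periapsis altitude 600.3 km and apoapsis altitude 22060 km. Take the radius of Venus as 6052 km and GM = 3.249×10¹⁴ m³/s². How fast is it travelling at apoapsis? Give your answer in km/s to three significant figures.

r_p = 6052 + 600.3 = 6652.3 km = 6.6523×10⁶ m.
r_a = 6052 + 22060 = 28112 km = 2.8112×10⁷ m.
Semi-major axis a = (r_p + r_a)/2 = 17382 km = 1.738×10⁷ m.
Vis-viva: v² = μ(2/r − 1/a) = 3.249×10¹⁴ × (7.114×10⁻⁸ − 5.753×10⁻⁸) = 4.423×10⁶ m²/s².
v = 2103 m/s = 2.103 km/s.

v ≈ 2.10 km/s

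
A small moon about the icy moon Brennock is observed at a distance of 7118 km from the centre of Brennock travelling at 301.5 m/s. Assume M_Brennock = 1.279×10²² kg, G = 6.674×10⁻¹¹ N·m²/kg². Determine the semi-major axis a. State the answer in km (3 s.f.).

a ≈ 5730 km

μ = GM = 6.674×10⁻¹¹ × 1.279×10²² = 8.536×10¹¹ m³/s².
r = 7.118×10⁶ m.
Specific orbital energy ε = v²/2 − μ/r = (301.5)²/2 − 8.536×10¹¹/7.118×10⁶ = -7.447×10⁴ J/kg.
Since ε = −μ/(2a), a = −μ/(2ε) = 5.731×10⁶ m = 5731.1 km.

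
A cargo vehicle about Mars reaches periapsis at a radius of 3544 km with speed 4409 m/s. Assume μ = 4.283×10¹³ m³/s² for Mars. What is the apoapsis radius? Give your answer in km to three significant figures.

apoapsis radius ≈ 14600 km

r_p = 3.544×10⁶ m.
Specific energy ε = v²/2 − μ/r = -2.366×10⁶ J/kg, so a = −μ/(2ε) = 9.053×10⁶ m.
The apsides satisfy r_p + r_a = 2a, so the apoapsis radius is 2a − r_p = 1.456×10⁷ m = 14562 km.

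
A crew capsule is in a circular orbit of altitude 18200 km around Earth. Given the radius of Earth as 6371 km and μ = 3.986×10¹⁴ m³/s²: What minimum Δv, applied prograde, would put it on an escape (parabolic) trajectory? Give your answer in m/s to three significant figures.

Δv ≈ 1670 m/s

r = 6371 + 18200 = 24571 km = 2.4571×10⁷ m.
Circular speed v_c = √(μ/r) = 4028 m/s.
Escape speed v_esc = √(2μ/r) = √2 × v_c = 5696 m/s.
Δv = v_esc − v_c = 1668 m/s.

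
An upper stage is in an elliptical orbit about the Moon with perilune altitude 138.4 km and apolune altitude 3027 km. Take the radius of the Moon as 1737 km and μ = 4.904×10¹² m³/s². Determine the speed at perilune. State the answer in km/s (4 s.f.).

v ≈ 1.937 km/s

r_p = 1737 + 138.4 = 1875.4 km = 1.8754×10⁶ m.
r_a = 1737 + 3027 = 4764.0 km = 4.7640×10⁶ m.
Semi-major axis a = (r_p + r_a)/2 = 3319.7 km = 3.320×10⁶ m.
Vis-viva: v² = μ(2/r − 1/a) = 4.904×10¹² × (1.066×10⁻⁶ − 3.012×10⁻⁷) = 3.753×10⁶ m²/s².
v = 1937 m/s = 1.937 km/s.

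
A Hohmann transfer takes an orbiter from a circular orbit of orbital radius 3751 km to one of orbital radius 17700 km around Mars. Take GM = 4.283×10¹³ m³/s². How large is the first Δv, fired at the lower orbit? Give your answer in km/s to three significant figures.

r₁ = 3751 km = 3.751×10⁶ m.
r₂ = 17700 km = 1.770×10⁷ m.
Transfer ellipse a_t = (r₁ + r₂)/2 = 1.073×10⁷ m.
At r₁: circular v_c1 = √(μ/r₁) = 3379 m/s; transfer-periapsis v_p = √[μ(2/r₁ − 1/a_t)] = 4341 m/s.
Δv₁ = v_p − v_c1 = 961.8 m/s.
= 0.9618 km/s.

Δv ≈ 0.962 km/s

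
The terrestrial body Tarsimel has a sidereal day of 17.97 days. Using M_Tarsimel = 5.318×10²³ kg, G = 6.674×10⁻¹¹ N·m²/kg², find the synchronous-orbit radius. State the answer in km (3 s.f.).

r_sync ≈ 1.29×10⁵ km

μ = GM = 6.674×10⁻¹¹ × 5.318×10²³ = 3.549×10¹³ m³/s².
T = 17.97 days = 1.553×10⁶ s.
A synchronous orbit has period T, so by Kepler's third law a = (μT²/4π²)^(1/3).
μT²/4π² = 3.549×10¹³ × (1.553×10⁶)² / 39.48 = 2.167×10²⁴ m³.
a = 1.294×10⁸ m = 1.2941×10⁵ km.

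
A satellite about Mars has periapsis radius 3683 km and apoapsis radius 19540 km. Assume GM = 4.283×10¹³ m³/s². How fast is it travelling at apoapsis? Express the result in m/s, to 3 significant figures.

v ≈ 834 m/s

Semi-major axis a = (r_p + r_a)/2 = 11612 km = 1.161×10⁷ m.
Vis-viva: v² = μ(2/r − 1/a) = 4.283×10¹³ × (1.024×10⁻⁷ − 8.612×10⁻⁸) = 6.952×10⁵ m²/s².
v = 833.8 m/s.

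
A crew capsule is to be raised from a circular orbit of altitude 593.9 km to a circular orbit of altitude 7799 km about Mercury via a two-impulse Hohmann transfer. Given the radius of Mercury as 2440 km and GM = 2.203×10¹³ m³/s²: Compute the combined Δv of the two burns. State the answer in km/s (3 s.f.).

Δv_total ≈ 1.13 km/s

r₁ = 2440 + 593.9 = 3033.9 km = 3.0339×10⁶ m.
r₂ = 2440 + 7799 = 10239 km = 1.0239×10⁷ m.
Transfer ellipse a_t = (r₁ + r₂)/2 = 6.636×10⁶ m.
At r₁: circular v_c1 = √(μ/r₁) = 2695 m/s; transfer-periherm v_p = √[μ(2/r₁ − 1/a_t)] = 3347 m/s.
Δv₁ = v_p − v_c1 = 652.4 m/s.
At r₂: circular v_c2 = √(μ/r₂) = 1467 m/s; transfer-apoherm v_a = √[μ(2/r₂ − 1/a_t)] = 991.8 m/s.
Δv₂ = v_c2 − v_a = 475.1 m/s.
Total Δv = Δv₁ + Δv₂ = 1127 m/s = 1.127 km/s.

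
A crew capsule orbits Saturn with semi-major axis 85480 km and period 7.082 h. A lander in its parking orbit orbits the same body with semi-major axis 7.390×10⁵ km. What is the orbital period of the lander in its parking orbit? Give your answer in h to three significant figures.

Kepler's third law: T² ∝ a³, so T₂ = T₁ (a₂/a₁)^(3/2).
a₂/a₁ = 8.645, (a₂/a₁)^(3/2) = 25.42.
T₂ = 7.082 × 25.42 = 180.0 h.

T₂ ≈ 180 h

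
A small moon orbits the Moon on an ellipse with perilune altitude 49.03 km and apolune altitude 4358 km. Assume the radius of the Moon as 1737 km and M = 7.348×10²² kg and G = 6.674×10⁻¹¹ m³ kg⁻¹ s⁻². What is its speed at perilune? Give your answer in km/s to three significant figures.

v ≈ 2.06 km/s

μ = GM = 6.674×10⁻¹¹ × 7.348×10²² = 4.904×10¹² m³/s².
r_p = 1737 + 49.03 = 1786.0 km = 1.7860×10⁶ m.
r_a = 1737 + 4358 = 6095.0 km = 6.0950×10⁶ m.
Semi-major axis a = (r_p + r_a)/2 = 3940.5 km = 3.941×10⁶ m.
Vis-viva: v² = μ(2/r − 1/a) = 4.904×10¹² × (1.120×10⁻⁶ − 2.538×10⁻⁷) = 4.247×10⁶ m²/s².
v = 2061 m/s = 2.061 km/s.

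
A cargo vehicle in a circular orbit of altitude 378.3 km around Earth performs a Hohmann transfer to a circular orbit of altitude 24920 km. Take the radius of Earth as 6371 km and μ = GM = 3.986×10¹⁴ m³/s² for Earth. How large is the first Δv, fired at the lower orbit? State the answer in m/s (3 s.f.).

Δv ≈ 2170 m/s

r₁ = 6371 + 378.3 = 6749.3 km = 6.7493×10⁶ m.
r₂ = 6371 + 24920 = 31291 km = 3.1291×10⁷ m.
Transfer ellipse a_t = (r₁ + r₂)/2 = 1.902×10⁷ m.
At r₁: circular v_c1 = √(μ/r₁) = 7685 m/s; transfer-perigee v_p = √[μ(2/r₁ − 1/a_t)] = 9857 m/s.
Δv₁ = v_p − v_c1 = 2172 m/s.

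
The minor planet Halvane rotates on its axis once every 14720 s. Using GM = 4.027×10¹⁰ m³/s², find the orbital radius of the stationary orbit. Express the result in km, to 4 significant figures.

r_sync ≈ 604.6 km

A synchronous orbit has period T, so by Kepler's third law a = (μT²/4π²)^(1/3).
μT²/4π² = 4.027×10¹⁰ × (1.472×10⁴)² / 39.48 = 2.210×10¹⁷ m³.
a = 6.046×10⁵ m = 604.62 km.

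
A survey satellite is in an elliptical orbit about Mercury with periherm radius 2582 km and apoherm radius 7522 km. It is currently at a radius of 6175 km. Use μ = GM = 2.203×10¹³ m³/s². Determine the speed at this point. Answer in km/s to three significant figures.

v ≈ 1.67 km/s

Semi-major axis a = (r_p + r_a)/2 = 5052.0 km = 5.052×10⁶ m.
Vis-viva: v² = μ(2/r − 1/a) = 2.203×10¹³ × (3.239×10⁻⁷ − 1.979×10⁻⁷) = 2.775×10⁶ m²/s².
v = 1666 m/s = 1.666 km/s.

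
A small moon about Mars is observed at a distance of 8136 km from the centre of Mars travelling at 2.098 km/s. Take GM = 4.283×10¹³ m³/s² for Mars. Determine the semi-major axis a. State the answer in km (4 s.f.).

r = 8.136×10⁶ m.
Specific orbital energy ε = v²/2 − μ/r = (2098)²/2 − 4.283×10¹³/8.136×10⁶ = -3.063×10⁶ J/kg.
Since ε = −μ/(2a), a = −μ/(2ε) = 6.990×10⁶ m = 6990.5 km.

a ≈ 6990 km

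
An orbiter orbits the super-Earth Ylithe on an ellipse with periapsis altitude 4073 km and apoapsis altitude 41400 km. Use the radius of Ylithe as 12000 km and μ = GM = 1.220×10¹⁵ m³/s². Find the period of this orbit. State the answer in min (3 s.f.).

r_p = 12000 + 4073 = 16073 km = 1.6073×10⁷ m.
r_a = 12000 + 41400 = 53400 km = 5.3400×10⁷ m.
Semi-major axis a = (r_p + r_a)/2 = (16073 + 53400)/2 = 34736 km = 3.474×10⁷ m.
By Kepler's third law T = 2π√(a³/μ) = 2π × 5.861×10³ = 3.683×10⁴ s.
= 613.8 min.

T ≈ 614 min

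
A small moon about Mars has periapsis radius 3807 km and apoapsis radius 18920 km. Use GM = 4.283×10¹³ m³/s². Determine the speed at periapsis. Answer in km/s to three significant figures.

Semi-major axis a = (r_p + r_a)/2 = 11364 km = 1.136×10⁷ m.
Vis-viva: v² = μ(2/r − 1/a) = 4.283×10¹³ × (5.253×10⁻⁷ − 8.800×10⁻⁸) = 1.873×10⁷ m²/s².
v = 4328 m/s = 4.328 km/s.

v ≈ 4.33 km/s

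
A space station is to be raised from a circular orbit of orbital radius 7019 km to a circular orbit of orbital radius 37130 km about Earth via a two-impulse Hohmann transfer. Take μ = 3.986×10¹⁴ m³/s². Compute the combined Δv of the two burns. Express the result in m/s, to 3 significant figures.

r₁ = 7019 km = 7.019×10⁶ m.
r₂ = 37130 km = 3.713×10⁷ m.
Transfer ellipse a_t = (r₁ + r₂)/2 = 2.207×10⁷ m.
At r₁: circular v_c1 = √(μ/r₁) = 7536 m/s; transfer-perigee v_p = √[μ(2/r₁ − 1/a_t)] = 9773 m/s.
Δv₁ = v_p − v_c1 = 2238 m/s.
At r₂: circular v_c2 = √(μ/r₂) = 3276 m/s; transfer-apogee v_a = √[μ(2/r₂ − 1/a_t)] = 1848 m/s.
Δv₂ = v_c2 − v_a = 1429 m/s.
Total Δv = Δv₁ + Δv₂ = 3667 m/s.

Δv_total ≈ 3670 m/s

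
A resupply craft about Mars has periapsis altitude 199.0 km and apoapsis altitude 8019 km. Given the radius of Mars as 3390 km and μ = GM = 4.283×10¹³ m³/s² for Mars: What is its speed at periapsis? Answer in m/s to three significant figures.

v ≈ 4260 m/s

r_p = 3390 + 199.0 = 3589.0 km = 3.5890×10⁶ m.
r_a = 3390 + 8019 = 11409 km = 1.1409×10⁷ m.
Semi-major axis a = (r_p + r_a)/2 = 7499.0 km = 7.499×10⁶ m.
Vis-viva: v² = μ(2/r − 1/a) = 4.283×10¹³ × (5.573×10⁻⁷ − 1.334×10⁻⁷) = 1.816×10⁷ m²/s².
v = 4261 m/s.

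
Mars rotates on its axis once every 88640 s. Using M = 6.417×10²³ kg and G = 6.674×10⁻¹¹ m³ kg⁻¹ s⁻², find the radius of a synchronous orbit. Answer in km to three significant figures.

μ = GM = 6.674×10⁻¹¹ × 6.417×10²³ = 4.283×10¹³ m³/s².
A synchronous orbit has period T, so by Kepler's third law a = (μT²/4π²)^(1/3).
μT²/4π² = 4.283×10¹³ × (8.864×10⁴)² / 39.48 = 8.524×10²¹ m³.
a = 2.043×10⁷ m = 20427 km.

r_sync ≈ 20400 km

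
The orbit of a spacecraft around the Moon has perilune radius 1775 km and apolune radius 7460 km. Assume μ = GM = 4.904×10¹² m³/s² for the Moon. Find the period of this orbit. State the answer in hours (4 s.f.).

Semi-major axis a = (r_p + r_a)/2 = (1775.0 + 7460.0)/2 = 4617.5 km = 4.618×10⁶ m.
By Kepler's third law T = 2π√(a³/μ) = 2π × 4.481×10³ = 2.815×10⁴ s.
= 7.820 hours.

T ≈ 7.820 hours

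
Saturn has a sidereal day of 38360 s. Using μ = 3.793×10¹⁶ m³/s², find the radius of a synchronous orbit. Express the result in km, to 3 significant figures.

A synchronous orbit has period T, so by Kepler's third law a = (μT²/4π²)^(1/3).
μT²/4π² = 3.793×10¹⁶ × (3.836×10⁴)² / 39.48 = 1.414×10²⁴ m³.
a = 1.122×10⁸ m = 1.1223×10⁵ km.

r_sync ≈ 1.12×10⁵ km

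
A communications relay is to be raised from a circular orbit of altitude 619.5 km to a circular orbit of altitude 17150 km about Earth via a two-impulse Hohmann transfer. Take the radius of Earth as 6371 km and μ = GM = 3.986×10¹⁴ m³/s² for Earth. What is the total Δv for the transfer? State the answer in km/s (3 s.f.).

Δv_total ≈ 3.15 km/s

r₁ = 6371 + 619.5 = 6990.5 km = 6.9905×10⁶ m.
r₂ = 6371 + 17150 = 23521 km = 2.3521×10⁷ m.
Transfer ellipse a_t = (r₁ + r₂)/2 = 1.526×10⁷ m.
At r₁: circular v_c1 = √(μ/r₁) = 7551 m/s; transfer-perigee v_p = √[μ(2/r₁ − 1/a_t)] = 9376 m/s.
Δv₁ = v_p − v_c1 = 1825 m/s.
At r₂: circular v_c2 = √(μ/r₂) = 4117 m/s; transfer-apogee v_a = √[μ(2/r₂ − 1/a_t)] = 2787 m/s.
Δv₂ = v_c2 − v_a = 1330 m/s.
Total Δv = Δv₁ + Δv₂ = 3155 m/s = 3.155 km/s.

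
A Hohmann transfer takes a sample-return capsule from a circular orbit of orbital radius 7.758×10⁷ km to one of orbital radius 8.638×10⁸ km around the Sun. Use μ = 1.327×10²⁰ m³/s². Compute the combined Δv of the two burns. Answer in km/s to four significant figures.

r₁ = 7.758×10⁷ km = 7.758×10¹⁰ m.
r₂ = 8.638×10⁸ km = 8.638×10¹¹ m.
Transfer ellipse a_t = (r₁ + r₂)/2 = 4.707×10¹¹ m.
At r₁: circular v_c1 = √(μ/r₁) = 41360 m/s; transfer-perihelion v_p = √[μ(2/r₁ − 1/a_t)] = 56030 m/s.
Δv₁ = v_p − v_c1 = 14670 m/s.
At r₂: circular v_c2 = √(μ/r₂) = 12390 m/s; transfer-aphelion v_a = √[μ(2/r₂ − 1/a_t)] = 5032 m/s.
Δv₂ = v_c2 − v_a = 7363 m/s.
Total Δv = Δv₁ + Δv₂ = 22030 m/s = 22.03 km/s.

Δv_total ≈ 22.03 km/s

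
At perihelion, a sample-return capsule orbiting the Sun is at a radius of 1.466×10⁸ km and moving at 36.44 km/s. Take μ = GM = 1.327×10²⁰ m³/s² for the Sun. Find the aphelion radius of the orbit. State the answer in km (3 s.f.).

r_p = 1.466×10¹¹ m.
Specific energy ε = v²/2 − μ/r = -2.412×10⁸ J/kg, so a = −μ/(2ε) = 2.750×10¹¹ m.
The apsides satisfy r_p + r_a = 2a, so the aphelion radius is 2a − r_p = 4.035×10¹¹ m = 4.0346×10⁸ km.

aphelion radius ≈ 4.03×10⁸ km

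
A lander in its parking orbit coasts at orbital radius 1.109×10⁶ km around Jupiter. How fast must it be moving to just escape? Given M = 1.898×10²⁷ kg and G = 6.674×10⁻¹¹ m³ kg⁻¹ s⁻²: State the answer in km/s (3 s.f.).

μ = GM = 6.674×10⁻¹¹ × 1.898×10²⁷ = 1.267×10¹⁷ m³/s².
r = 1.109×10⁶ km = 1.109×10⁹ m.
Escape speed v_esc = √(2μ/r) = √(2 × 1.267×10¹⁷ / 1.109×10⁹) = √(2.284×10⁸) = 15110 m/s.
= 15.11 km/s.

v_esc ≈ 15.1 km/s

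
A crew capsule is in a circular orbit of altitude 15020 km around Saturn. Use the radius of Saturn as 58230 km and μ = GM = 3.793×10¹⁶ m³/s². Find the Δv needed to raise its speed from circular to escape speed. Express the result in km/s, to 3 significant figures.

r = 58230 + 15020 = 73250 km = 7.3250×10⁷ m.
Circular speed v_c = √(μ/r) = 22760 m/s.
Escape speed v_esc = √(2μ/r) = √2 × v_c = 32180 m/s.
Δv = v_esc − v_c = 9426 m/s = 9.426 km/s.

Δv ≈ 9.43 km/s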